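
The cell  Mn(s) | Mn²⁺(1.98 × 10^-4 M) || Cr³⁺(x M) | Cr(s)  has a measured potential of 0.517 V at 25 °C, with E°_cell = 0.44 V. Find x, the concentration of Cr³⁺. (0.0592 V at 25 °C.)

From the Nernst equation, log Q = n(E° − E)/0.0592 = 6(0.44 − 0.517)/0.0592 = -7.804, so Q = 1.57 × 10^-8.
With Q = [Mn²⁺]^3/[Cr³⁺]^2 and the known concentrations, [Cr³⁺]^2 in the denominator gives [Cr³⁺] = 0.022 M.

0.022 M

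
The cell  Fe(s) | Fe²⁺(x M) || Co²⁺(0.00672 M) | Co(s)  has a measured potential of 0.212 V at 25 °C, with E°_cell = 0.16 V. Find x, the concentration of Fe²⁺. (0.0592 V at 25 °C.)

From the Nernst equation, log Q = n(E° − E)/0.0592 = 2(0.16 − 0.212)/0.0592 = -1.757, so Q = 0.0175.
With Q = [Fe²⁺]/[Co²⁺] and the known concentrations, [Fe²⁺] in the numerator gives [Fe²⁺] = 1.2 × 10^-4 M.

1.2 × 10^-4 M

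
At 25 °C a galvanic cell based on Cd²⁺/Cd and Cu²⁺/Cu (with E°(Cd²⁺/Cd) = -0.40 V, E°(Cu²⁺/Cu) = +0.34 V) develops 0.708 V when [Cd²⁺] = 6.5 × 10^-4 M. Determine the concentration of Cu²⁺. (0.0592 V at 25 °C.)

From the Nernst equation, log Q = n(E° − E)/0.0592 = 2(0.74 − 0.708)/0.0592 = 1.081, so Q = 12.1.
With Q = [Cd²⁺]/[Cu²⁺] and the known concentrations, [Cu²⁺] in the denominator gives [Cu²⁺] = 5.4 × 10^-5 M.

5.4 × 10^-5 M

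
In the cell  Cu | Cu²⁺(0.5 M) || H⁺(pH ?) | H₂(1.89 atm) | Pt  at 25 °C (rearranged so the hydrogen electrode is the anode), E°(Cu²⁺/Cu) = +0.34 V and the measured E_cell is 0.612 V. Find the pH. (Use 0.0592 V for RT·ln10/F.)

E°_cell = 0.34 V and n = 2.
log Q = n(E° − E)/0.0592 = 2×(0.34 − 0.612)/0.0592 = -9.189.
With Q = [H⁺]^2 / ([Cu²⁺]·P(H₂)), solving for [H⁺] gives log[H⁺] = -4.607, so pH = 4.61.

pH = 4.61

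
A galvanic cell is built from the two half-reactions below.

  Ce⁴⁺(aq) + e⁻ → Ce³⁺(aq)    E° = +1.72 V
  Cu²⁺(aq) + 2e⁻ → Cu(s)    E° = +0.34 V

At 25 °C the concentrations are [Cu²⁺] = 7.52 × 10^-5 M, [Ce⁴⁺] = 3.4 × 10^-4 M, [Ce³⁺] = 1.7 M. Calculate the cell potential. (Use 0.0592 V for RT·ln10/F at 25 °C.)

1.28 V

The Ce⁴⁺/Ce³⁺ couple has the higher reduction potential and acts as the cathode, so E°_cell = +1.72 − (+0.34) = 1.38 V.
Balancing electrons gives n = 2; the reaction quotient is Q = [Cu²⁺]·[Ce³⁺]^2/[Ce⁴⁺]^2 = 1880.
At 25 °C, E = E° − (0.0592/n) log Q = 1.38 − (0.0592/2)(3.274) = 1.380 − 0.097 = 1.283 V.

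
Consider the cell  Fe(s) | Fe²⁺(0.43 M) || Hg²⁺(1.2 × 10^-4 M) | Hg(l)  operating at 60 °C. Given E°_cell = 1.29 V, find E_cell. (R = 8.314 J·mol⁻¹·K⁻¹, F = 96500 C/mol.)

1.17 V

Balancing electrons gives n = 2; the reaction quotient is Q = [Fe²⁺]/[Hg²⁺] = 3580.
E = E° − (RT/nF) ln Q = 1.29 − (8.314×333)/(2×96500) × (8.184) = 1.290 − 0.117 = 1.173 V.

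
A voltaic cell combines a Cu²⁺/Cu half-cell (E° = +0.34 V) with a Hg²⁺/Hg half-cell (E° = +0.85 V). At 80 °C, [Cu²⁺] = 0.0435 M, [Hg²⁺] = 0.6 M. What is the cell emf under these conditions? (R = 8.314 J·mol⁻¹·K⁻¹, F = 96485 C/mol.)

The Hg²⁺/Hg couple has the higher reduction potential and acts as the cathode, so E°_cell = +0.85 − (+0.34) = 0.51 V.
Balancing electrons gives n = 2; the reaction quotient is Q = [Cu²⁺]/[Hg²⁺] = 0.0725.
E = E° − (RT/nF) ln Q = 0.51 − (8.314×353)/(2×96485) × (-2.624) = 0.510 + 0.040 = 0.550 V.

0.550 V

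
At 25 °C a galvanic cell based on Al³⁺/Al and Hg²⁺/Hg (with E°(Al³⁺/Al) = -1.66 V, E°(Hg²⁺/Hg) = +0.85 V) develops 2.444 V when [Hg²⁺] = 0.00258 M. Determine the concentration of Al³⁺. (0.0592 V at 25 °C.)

From the Nernst equation, log Q = n(E° − E)/0.0592 = 6(2.51 − 2.444)/0.0592 = 6.689, so Q = 4.89 × 10^6.
With Q = [Al³⁺]^2/[Hg²⁺]^3 and the known concentrations, [Al³⁺]^2 in the numerator gives [Al³⁺] = 0.29 M.

0.29 M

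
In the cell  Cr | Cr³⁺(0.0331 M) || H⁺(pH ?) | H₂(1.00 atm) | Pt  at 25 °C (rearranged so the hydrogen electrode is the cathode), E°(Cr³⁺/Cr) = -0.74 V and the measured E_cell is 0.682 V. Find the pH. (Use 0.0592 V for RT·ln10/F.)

E°_cell = 0.74 V and n = 6.
log Q = n(E° − E)/0.0592 = 6×(0.74 − 0.682)/0.0592 = 5.878.
With Q = [Cr³⁺]^2·P(H₂)^3 / [H⁺]^6, solving for [H⁺] gives log[H⁺] = -1.473, so pH = 1.47.

pH = 1.47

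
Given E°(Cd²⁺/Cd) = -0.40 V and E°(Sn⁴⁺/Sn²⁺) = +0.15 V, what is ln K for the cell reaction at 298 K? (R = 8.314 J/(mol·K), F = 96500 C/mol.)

ln K = 42.8

E°_cell = +0.15 − (-0.40) = 0.55 V, with n = 2 electrons transferred.
At equilibrium E = 0, so the Nernst equation gives ln K = nFE°/RT = (2)(96500)(0.55)/((8.314)(298)) = 42.84.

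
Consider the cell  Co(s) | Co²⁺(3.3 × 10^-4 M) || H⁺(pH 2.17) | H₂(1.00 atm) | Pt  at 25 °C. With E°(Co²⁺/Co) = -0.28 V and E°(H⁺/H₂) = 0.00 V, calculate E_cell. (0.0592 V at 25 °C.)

0.25 V

The hydrogen couple is the cathode, so E°_cell = 0.28 V; n = 2.
[H⁺] = 10^(−2.17) = 0.0068 M, and Q = [Co²⁺]·P(H₂) / [H⁺]^2 = 7.22.
E = E° − (0.0592/2) log Q = 0.28 − (0.0592/2)(0.859) = 0.255 V.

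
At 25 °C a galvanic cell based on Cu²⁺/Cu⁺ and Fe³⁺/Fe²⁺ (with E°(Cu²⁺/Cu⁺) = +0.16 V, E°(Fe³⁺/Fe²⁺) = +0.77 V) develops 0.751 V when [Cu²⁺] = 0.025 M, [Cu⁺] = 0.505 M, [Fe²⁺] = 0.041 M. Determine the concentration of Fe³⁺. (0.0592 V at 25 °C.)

From the Nernst equation, log Q = n(E° − E)/0.0592 = 1(0.61 − 0.751)/0.0592 = -2.382, so Q = 0.00415.
With Q = [Cu²⁺]·[Fe²⁺]/([Cu⁺]·[Fe³⁺]) and the known concentrations, [Fe³⁺] in the denominator gives [Fe³⁺] = 0.49 M.

0.49 M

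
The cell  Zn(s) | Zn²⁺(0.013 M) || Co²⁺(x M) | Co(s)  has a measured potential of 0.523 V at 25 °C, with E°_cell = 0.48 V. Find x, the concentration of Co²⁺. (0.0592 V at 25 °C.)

0.37 M

From the Nernst equation, log Q = n(E° − E)/0.0592 = 2(0.48 − 0.523)/0.0592 = -1.453, so Q = 0.0353.
With Q = [Zn²⁺]/[Co²⁺] and the known concentrations, [Co²⁺] in the denominator gives [Co²⁺] = 0.37 M.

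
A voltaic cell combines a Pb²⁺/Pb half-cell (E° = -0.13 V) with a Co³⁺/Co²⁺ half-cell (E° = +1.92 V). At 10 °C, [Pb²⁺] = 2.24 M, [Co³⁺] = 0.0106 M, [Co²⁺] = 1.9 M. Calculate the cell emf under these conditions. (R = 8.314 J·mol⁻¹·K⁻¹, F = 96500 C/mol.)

The Co³⁺/Co²⁺ couple has the higher reduction potential and acts as the cathode, so E°_cell = +1.92 − (-0.13) = 2.05 V.
Balancing electrons gives n = 2; the reaction quotient is Q = [Pb²⁺]·[Co²⁺]^2/[Co³⁺]^2 = 7.2 × 10^4.
E = E° − (RT/nF) ln Q = 2.05 − (8.314×283)/(2×96500) × (11.184) = 2.050 − 0.136 = 1.914 V.

1.91 V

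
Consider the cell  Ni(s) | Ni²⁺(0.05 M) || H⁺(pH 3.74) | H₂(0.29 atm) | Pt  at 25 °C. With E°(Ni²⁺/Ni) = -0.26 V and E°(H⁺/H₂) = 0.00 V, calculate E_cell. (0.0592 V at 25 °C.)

The hydrogen couple is the cathode, so E°_cell = 0.26 V; n = 2.
[H⁺] = 10^(−3.74) = 1.8 × 10^-4 M, and Q = [Ni²⁺]·P(H₂) / [H⁺]^2 = 4.38 × 10^5.
E = E° − (0.0592/2) log Q = 0.26 − (0.0592/2)(5.641) = 0.093 V.

0.093 V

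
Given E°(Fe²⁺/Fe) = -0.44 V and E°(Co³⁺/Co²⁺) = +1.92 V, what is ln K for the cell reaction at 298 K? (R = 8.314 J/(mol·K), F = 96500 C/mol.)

E°_cell = +1.92 − (-0.44) = 2.36 V, with n = 2 electrons transferred.
At equilibrium E = 0, so the Nernst equation gives ln K = nFE°/RT = (2)(96500)(2.36)/((8.314)(298)) = 183.84.

ln K = 183.8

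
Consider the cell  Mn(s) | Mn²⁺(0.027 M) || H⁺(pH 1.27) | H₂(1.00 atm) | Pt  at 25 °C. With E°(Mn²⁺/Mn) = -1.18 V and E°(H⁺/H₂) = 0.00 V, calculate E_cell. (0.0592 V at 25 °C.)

1.15 V

The hydrogen couple is the cathode, so E°_cell = 1.18 V; n = 2.
[H⁺] = 10^(−1.27) = 0.054 M, and Q = [Mn²⁺]·P(H₂) / [H⁺]^2 = 9.36.
E = E° − (0.0592/2) log Q = 1.18 − (0.0592/2)(0.971) = 1.151 V.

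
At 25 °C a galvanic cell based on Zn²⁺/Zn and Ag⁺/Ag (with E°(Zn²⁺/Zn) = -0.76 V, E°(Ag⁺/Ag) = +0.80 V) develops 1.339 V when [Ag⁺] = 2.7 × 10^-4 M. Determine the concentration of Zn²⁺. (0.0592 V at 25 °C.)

2.1 M

From the Nernst equation, log Q = n(E° − E)/0.0592 = 2(1.56 − 1.339)/0.0592 = 7.466, so Q = 2.93 × 10^7.
With Q = [Zn²⁺]/[Ag⁺]^2 and the known concentrations, [Zn²⁺] in the numerator gives [Zn²⁺] = 2.1 M.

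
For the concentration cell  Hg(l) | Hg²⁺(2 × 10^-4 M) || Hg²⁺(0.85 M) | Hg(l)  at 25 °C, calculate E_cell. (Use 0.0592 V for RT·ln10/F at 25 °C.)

Both half-cells are Hg²⁺/Hg, so E°_cell = 0. The concentrated side is the cathode; the cell reaction moves Hg²⁺ from high to low concentration with n = 2.
Q = [Hg²⁺]_dilute/[Hg²⁺]_conc = 2 × 10^-4/0.85 = 2.35 × 10^-4.
E = 0 − (0.0592/2) log Q = −(0.0592/2)(-3.628) = 0.1074 V.

0.11 V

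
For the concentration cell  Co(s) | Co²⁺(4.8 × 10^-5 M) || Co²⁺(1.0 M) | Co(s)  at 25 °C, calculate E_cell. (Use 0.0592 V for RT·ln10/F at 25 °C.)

0.13 V

Both half-cells are Co²⁺/Co, so E°_cell = 0. The concentrated side is the cathode; the cell reaction moves Co²⁺ from high to low concentration with n = 2.
Q = [Co²⁺]_dilute/[Co²⁺]_conc = 4.8 × 10^-5/1.0 = 4.8 × 10^-5.
E = 0 − (0.0592/2) log Q = −(0.0592/2)(-4.319) = 0.1278 V.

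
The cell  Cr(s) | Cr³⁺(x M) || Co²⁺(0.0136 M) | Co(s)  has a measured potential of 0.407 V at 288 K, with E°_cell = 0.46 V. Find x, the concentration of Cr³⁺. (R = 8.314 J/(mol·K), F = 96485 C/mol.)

0.96 M

From the Nernst equation, ln Q = nF(E° − E)/RT = 6×96485×(0.46 − 0.407)/(8.314×288) = 12.814, so Q = 3.67 × 10^5.
With Q = [Cr³⁺]^2/[Co²⁺]^3 and the known concentrations, [Cr³⁺]^2 in the numerator gives [Cr³⁺] = 0.96 M.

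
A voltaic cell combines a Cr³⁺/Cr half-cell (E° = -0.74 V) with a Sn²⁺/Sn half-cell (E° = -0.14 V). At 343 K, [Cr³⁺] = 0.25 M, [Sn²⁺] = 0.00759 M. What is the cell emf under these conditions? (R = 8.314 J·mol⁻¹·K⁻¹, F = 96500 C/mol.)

The Sn²⁺/Sn couple has the higher reduction potential and acts as the cathode, so E°_cell = -0.14 − (-0.74) = 0.60 V.
Balancing electrons gives n = 6; the reaction quotient is Q = [Cr³⁺]^2/[Sn²⁺]^3 = 1.43 × 10^5.
E = E° − (RT/nF) ln Q = 0.60 − (8.314×343)/(6×96500) × (11.870) = 0.600 − 0.058 = 0.542 V.

0.542 V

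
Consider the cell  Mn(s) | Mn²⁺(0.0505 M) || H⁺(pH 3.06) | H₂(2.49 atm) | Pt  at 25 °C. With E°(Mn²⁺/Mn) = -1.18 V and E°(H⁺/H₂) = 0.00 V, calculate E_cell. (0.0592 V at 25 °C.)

The hydrogen couple is the cathode, so E°_cell = 1.18 V; n = 2.
[H⁺] = 10^(−3.06) = 8.7 × 10^-4 M, and Q = [Mn²⁺]·P(H₂) / [H⁺]^2 = 1.66 × 10^5.
E = E° − (0.0592/2) log Q = 1.18 − (0.0592/2)(5.219) = 1.026 V.

1.03 V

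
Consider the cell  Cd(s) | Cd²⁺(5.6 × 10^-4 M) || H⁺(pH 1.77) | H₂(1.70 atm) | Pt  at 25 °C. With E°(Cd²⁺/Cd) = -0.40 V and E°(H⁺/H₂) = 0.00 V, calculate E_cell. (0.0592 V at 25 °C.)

The hydrogen couple is the cathode, so E°_cell = 0.40 V; n = 2.
[H⁺] = 10^(−1.77) = 0.017 M, and Q = [Cd²⁺]·P(H₂) / [H⁺]^2 = 3.30.
E = E° − (0.0592/2) log Q = 0.40 − (0.0592/2)(0.519) = 0.385 V.

0.38 V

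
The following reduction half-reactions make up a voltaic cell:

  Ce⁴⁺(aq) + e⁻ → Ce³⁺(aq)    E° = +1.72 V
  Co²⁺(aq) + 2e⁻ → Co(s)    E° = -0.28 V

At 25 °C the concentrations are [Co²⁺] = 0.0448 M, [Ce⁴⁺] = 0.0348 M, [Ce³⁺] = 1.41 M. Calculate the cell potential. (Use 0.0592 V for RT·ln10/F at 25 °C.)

The Ce⁴⁺/Ce³⁺ couple has the higher reduction potential and acts as the cathode, so E°_cell = +1.72 − (-0.28) = 2.00 V.
Balancing electrons gives n = 2; the reaction quotient is Q = [Co²⁺]·[Ce³⁺]^2/[Ce⁴⁺]^2 = 73.5.
At 25 °C, E = E° − (0.0592/n) log Q = 2.00 − (0.0592/2)(1.867) = 2.000 − 0.055 = 1.945 V.

1.94 V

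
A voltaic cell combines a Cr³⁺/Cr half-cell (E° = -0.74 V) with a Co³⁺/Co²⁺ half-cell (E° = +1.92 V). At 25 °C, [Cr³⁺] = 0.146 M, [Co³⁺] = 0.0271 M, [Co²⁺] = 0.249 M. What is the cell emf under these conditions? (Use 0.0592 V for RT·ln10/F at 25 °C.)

2.62 V

The Co³⁺/Co²⁺ couple has the higher reduction potential and acts as the cathode, so E°_cell = +1.92 − (-0.74) = 2.66 V.
Balancing electrons gives n = 3; the reaction quotient is Q = [Cr³⁺]·[Co²⁺]^3/[Co³⁺]^3 = 113.
At 25 °C, E = E° − (0.0592/n) log Q = 2.66 − (0.0592/3)(2.054) = 2.660 − 0.041 = 2.619 V.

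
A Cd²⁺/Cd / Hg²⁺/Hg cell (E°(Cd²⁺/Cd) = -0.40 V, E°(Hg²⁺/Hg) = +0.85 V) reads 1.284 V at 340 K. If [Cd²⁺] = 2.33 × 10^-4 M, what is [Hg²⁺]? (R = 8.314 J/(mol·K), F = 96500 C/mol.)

0.0024 M

From the Nernst equation, ln Q = nF(E° − E)/RT = 2×96500×(1.25 − 1.284)/(8.314×340) = -2.321, so Q = 0.0981.
With Q = [Cd²⁺]/[Hg²⁺] and the known concentrations, [Hg²⁺] in the denominator gives [Hg²⁺] = 0.0024 M.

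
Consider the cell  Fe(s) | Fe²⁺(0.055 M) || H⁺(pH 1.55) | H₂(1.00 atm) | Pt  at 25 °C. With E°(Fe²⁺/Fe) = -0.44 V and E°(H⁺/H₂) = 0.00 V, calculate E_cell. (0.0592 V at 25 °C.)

0.39 V

The hydrogen couple is the cathode, so E°_cell = 0.44 V; n = 2.
[H⁺] = 10^(−1.55) = 0.028 M, and Q = [Fe²⁺]·P(H₂) / [H⁺]^2 = 69.2.
E = E° − (0.0592/2) log Q = 0.44 − (0.0592/2)(1.840) = 0.386 V.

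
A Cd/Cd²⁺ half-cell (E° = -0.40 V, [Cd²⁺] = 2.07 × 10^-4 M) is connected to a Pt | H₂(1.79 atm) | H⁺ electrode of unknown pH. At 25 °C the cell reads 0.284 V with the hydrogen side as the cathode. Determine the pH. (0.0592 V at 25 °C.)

E°_cell = 0.40 V and n = 2.
log Q = n(E° − E)/0.0592 = 2×(0.40 − 0.284)/0.0592 = 3.919.
With Q = [Cd²⁺]·P(H₂) / [H⁺]^2, solving for [H⁺] gives log[H⁺] = -3.675, so pH = 3.68.

pH = 3.68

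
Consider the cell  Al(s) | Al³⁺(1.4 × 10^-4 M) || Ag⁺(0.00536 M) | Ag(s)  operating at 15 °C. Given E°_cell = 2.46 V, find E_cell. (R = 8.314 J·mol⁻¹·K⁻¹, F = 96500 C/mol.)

2.40 V

Balancing electrons gives n = 3; the reaction quotient is Q = [Al³⁺]/[Ag⁺]^3 = 909.
E = E° − (RT/nF) ln Q = 2.46 − (8.314×288)/(3×96500) × (6.813) = 2.460 − 0.056 = 2.404 V.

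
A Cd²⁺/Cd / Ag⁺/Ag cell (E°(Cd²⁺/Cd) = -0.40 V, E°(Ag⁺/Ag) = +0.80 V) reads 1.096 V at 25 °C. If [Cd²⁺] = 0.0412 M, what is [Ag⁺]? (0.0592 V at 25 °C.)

0.0036 M

From the Nernst equation, log Q = n(E° − E)/0.0592 = 2(1.20 − 1.096)/0.0592 = 3.514, so Q = 3260.
With Q = [Cd²⁺]/[Ag⁺]^2 and the known concentrations, [Ag⁺]^2 in the denominator gives [Ag⁺] = 0.0036 M.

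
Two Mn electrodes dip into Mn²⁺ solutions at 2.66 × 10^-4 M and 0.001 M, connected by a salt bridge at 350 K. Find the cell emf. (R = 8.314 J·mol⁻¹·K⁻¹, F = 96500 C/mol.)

0.020 V

Both half-cells are Mn²⁺/Mn, so E°_cell = 0. The concentrated side is the cathode; the cell reaction moves Mn²⁺ from high to low concentration with n = 2.
Q = [Mn²⁺]_dilute/[Mn²⁺]_conc = 2.66 × 10^-4/0.001 = 0.266.
E = 0 − (RT/nF) ln Q = −((8.314×350)/(2×96500))(-1.324) = 0.0200 V.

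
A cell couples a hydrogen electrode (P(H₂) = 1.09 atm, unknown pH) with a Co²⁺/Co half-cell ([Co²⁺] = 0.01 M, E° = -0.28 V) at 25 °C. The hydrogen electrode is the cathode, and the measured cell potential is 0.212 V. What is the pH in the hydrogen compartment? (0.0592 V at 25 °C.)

pH = 2.13

E°_cell = 0.28 V and n = 2.
log Q = n(E° − E)/0.0592 = 2×(0.28 − 0.212)/0.0592 = 2.297.
With Q = [Co²⁺]·P(H₂) / [H⁺]^2, solving for [H⁺] gives log[H⁺] = -2.130, so pH = 2.13.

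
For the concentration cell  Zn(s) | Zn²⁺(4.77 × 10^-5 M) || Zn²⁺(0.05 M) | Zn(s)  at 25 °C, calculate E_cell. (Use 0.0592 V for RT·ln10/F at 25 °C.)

Both half-cells are Zn²⁺/Zn, so E°_cell = 0. The concentrated side is the cathode; the cell reaction moves Zn²⁺ from high to low concentration with n = 2.
Q = [Zn²⁺]_dilute/[Zn²⁺]_conc = 4.77 × 10^-5/0.05 = 9.54 × 10^-4.
E = 0 − (0.0592/2) log Q = −(0.0592/2)(-3.020) = 0.0894 V.

0.089 V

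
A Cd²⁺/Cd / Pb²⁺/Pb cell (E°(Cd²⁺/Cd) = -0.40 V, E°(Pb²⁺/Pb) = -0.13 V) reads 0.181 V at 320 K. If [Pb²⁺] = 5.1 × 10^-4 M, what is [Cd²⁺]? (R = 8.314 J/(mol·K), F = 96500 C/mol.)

0.32 M

From the Nernst equation, ln Q = nF(E° − E)/RT = 2×96500×(0.27 − 0.181)/(8.314×320) = 6.456, so Q = 637.
With Q = [Cd²⁺]/[Pb²⁺] and the known concentrations, [Cd²⁺] in the numerator gives [Cd²⁺] = 0.32 M.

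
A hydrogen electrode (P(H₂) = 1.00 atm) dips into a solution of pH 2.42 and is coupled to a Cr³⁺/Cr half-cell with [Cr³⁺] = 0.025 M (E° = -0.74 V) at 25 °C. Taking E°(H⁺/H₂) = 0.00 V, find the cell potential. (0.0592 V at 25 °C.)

The hydrogen couple is the cathode, so E°_cell = 0.74 V; n = 6.
[H⁺] = 10^(−2.42) = 0.0038 M, and Q = [Cr³⁺]^2·P(H₂)^3 / [H⁺]^6 = 2.07 × 10^11.
E = E° − (0.0592/6) log Q = 0.74 − (0.0592/6)(11.316) = 0.628 V.

0.63 V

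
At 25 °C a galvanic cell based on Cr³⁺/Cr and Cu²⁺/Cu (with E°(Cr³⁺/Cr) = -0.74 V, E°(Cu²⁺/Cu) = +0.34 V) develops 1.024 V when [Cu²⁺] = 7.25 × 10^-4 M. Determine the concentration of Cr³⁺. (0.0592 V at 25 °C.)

From the Nernst equation, log Q = n(E° − E)/0.0592 = 6(1.08 − 1.024)/0.0592 = 5.676, so Q = 4.74 × 10^5.
With Q = [Cr³⁺]^2/[Cu²⁺]^3 and the known concentrations, [Cr³⁺]^2 in the numerator gives [Cr³⁺] = 0.013 M.

0.013 M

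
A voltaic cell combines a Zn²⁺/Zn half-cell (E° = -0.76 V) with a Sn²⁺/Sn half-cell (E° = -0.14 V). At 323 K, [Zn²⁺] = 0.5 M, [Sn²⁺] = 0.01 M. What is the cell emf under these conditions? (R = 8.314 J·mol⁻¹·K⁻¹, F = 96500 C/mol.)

0.566 V

The Sn²⁺/Sn couple has the higher reduction potential and acts as the cathode, so E°_cell = -0.14 − (-0.76) = 0.62 V.
Balancing electrons gives n = 2; the reaction quotient is Q = [Zn²⁺]/[Sn²⁺] = 50.0.
E = E° − (RT/nF) ln Q = 0.62 − (8.314×323)/(2×96500) × (3.912) = 0.620 − 0.054 = 0.566 V.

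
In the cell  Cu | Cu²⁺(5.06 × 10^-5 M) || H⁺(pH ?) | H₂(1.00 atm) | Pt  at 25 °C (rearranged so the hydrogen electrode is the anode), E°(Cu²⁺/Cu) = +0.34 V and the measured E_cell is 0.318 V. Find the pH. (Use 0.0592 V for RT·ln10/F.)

pH = 1.78

E°_cell = 0.34 V and n = 2.
log Q = n(E° − E)/0.0592 = 2×(0.34 − 0.318)/0.0592 = 0.743.
With Q = [H⁺]^2 / ([Cu²⁺]·P(H₂)), solving for [H⁺] gives log[H⁺] = -1.776, so pH = 1.78.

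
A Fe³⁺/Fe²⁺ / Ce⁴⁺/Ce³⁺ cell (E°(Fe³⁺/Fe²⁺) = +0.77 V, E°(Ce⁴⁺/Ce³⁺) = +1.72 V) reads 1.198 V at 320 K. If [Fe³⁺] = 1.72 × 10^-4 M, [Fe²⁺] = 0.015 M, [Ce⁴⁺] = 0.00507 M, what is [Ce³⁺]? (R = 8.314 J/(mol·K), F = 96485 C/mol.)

From the Nernst equation, ln Q = nF(E° − E)/RT = 1×96485×(0.95 − 1.198)/(8.314×320) = -8.994, so Q = 1.24 × 10^-4.
With Q = [Fe³⁺]·[Ce³⁺]/([Fe²⁺]·[Ce⁴⁺]) and the known concentrations, [Ce³⁺] in the numerator gives [Ce³⁺] = 5.5 × 10^-5 M.

5.5 × 10^-5 M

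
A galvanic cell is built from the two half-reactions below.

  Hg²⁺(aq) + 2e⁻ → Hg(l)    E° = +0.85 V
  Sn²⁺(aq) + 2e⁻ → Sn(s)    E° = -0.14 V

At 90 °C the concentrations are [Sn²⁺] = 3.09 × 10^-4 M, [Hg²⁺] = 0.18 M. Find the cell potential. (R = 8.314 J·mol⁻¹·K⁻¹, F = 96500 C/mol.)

The Hg²⁺/Hg couple has the higher reduction potential and acts as the cathode, so E°_cell = +0.85 − (-0.14) = 0.99 V.
Balancing electrons gives n = 2; the reaction quotient is Q = [Sn²⁺]/[Hg²⁺] = 0.00172.
E = E° − (RT/nF) ln Q = 0.99 − (8.314×363)/(2×96500) × (-6.367) = 0.990 + 0.100 = 1.090 V.

1.09 V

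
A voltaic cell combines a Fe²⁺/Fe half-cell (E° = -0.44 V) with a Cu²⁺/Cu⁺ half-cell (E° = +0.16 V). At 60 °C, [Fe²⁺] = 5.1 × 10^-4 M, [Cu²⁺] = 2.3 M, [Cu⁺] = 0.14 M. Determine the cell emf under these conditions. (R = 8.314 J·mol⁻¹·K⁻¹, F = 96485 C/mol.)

0.789 V

The Cu²⁺/Cu⁺ couple has the higher reduction potential and acts as the cathode, so E°_cell = +0.16 − (-0.44) = 0.60 V.
Balancing electrons gives n = 2; the reaction quotient is Q = [Fe²⁺]·[Cu⁺]^2/[Cu²⁺]^2 = 1.89 × 10^-6.
E = E° − (RT/nF) ln Q = 0.60 − (8.314×333)/(2×96485) × (-13.179) = 0.600 + 0.189 = 0.789 V.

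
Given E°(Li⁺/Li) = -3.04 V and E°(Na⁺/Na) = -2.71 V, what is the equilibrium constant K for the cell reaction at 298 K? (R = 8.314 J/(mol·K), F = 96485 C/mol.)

E°_cell = -2.71 − (-3.04) = 0.33 V, with n = 1 electron transferred.
At equilibrium E = 0, so the Nernst equation gives ln K = nFE°/RT = (1)(96485)(0.33)/((8.314)(298)) = 12.85.
K = e^12.85 = 3.8 × 10^5.

3.8 × 10^5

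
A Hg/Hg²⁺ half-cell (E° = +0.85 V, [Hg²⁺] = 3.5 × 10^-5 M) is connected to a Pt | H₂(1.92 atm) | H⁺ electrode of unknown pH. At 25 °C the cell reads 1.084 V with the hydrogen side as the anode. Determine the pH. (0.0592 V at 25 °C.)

E°_cell = 0.85 V and n = 2.
log Q = n(E° − E)/0.0592 = 2×(0.85 − 1.084)/0.0592 = -7.905.
With Q = [H⁺]^2 / ([Hg²⁺]·P(H₂)), solving for [H⁺] gives log[H⁺] = -6.039, so pH = 6.04.

pH = 6.04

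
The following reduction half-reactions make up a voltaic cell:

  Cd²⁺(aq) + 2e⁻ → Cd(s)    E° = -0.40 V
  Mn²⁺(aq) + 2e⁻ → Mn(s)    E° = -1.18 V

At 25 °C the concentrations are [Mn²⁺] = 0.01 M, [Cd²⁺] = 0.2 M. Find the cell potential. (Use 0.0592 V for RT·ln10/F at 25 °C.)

0.819 V

The Cd²⁺/Cd couple has the higher reduction potential and acts as the cathode, so E°_cell = -0.40 − (-1.18) = 0.78 V.
Balancing electrons gives n = 2; the reaction quotient is Q = [Mn²⁺]/[Cd²⁺] = 0.0500.
At 25 °C, E = E° − (0.0592/n) log Q = 0.78 − (0.0592/2)(-1.301) = 0.780 + 0.039 = 0.819 V.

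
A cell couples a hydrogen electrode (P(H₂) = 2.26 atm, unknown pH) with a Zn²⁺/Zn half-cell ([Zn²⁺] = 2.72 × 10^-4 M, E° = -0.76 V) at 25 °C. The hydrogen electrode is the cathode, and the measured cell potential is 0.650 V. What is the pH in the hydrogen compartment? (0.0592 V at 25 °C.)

E°_cell = 0.76 V and n = 2.
log Q = n(E° − E)/0.0592 = 2×(0.76 − 0.650)/0.0592 = 3.716.
With Q = [Zn²⁺]·P(H₂) / [H⁺]^2, solving for [H⁺] gives log[H⁺] = -3.464, so pH = 3.46.

pH = 3.46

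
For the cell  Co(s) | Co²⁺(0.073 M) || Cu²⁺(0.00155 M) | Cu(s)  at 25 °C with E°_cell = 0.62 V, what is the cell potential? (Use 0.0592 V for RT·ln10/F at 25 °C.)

Balancing electrons gives n = 2; the reaction quotient is Q = [Co²⁺]/[Cu²⁺] = 47.1.
At 25 °C, E = E° − (0.0592/n) log Q = 0.62 − (0.0592/2)(1.673) = 0.620 − 0.050 = 0.570 V.

0.570 V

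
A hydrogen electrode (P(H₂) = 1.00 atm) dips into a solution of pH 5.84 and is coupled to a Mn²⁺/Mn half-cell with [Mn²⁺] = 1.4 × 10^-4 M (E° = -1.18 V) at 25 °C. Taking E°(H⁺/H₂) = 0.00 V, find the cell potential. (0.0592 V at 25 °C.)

0.95 V

The hydrogen couple is the cathode, so E°_cell = 1.18 V; n = 2.
[H⁺] = 10^(−5.84) = 1.4 × 10^-6 M, and Q = [Mn²⁺]·P(H₂) / [H⁺]^2 = 6.7 × 10^7.
E = E° − (0.0592/2) log Q = 1.18 − (0.0592/2)(7.826) = 0.948 V.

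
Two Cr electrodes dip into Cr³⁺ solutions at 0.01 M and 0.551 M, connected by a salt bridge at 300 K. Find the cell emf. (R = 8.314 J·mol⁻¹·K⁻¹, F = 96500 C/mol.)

Both half-cells are Cr³⁺/Cr, so E°_cell = 0. The concentrated side is the cathode; the cell reaction moves Cr³⁺ from high to low concentration with n = 3.
Q = [Cr³⁺]_dilute/[Cr³⁺]_conc = 0.01/0.551 = 0.0181.
E = 0 − (RT/nF) ln Q = −((8.314×300)/(3×96500))(-4.009) = 0.0345 V.

0.035 V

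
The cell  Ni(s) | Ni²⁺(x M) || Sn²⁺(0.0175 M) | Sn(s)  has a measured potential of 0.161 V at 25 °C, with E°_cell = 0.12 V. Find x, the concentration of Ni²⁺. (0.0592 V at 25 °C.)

7.2 × 10^-4 M

From the Nernst equation, log Q = n(E° − E)/0.0592 = 2(0.12 − 0.161)/0.0592 = -1.385, so Q = 0.0412.
With Q = [Ni²⁺]/[Sn²⁺] and the known concentrations, [Ni²⁺] in the numerator gives [Ni²⁺] = 7.2 × 10^-4 M.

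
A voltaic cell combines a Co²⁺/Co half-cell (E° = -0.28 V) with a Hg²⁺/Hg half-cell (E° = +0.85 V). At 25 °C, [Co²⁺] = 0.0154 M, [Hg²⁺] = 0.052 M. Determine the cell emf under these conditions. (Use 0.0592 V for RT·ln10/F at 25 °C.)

The Hg²⁺/Hg couple has the higher reduction potential and acts as the cathode, so E°_cell = +0.85 − (-0.28) = 1.13 V.
Balancing electrons gives n = 2; the reaction quotient is Q = [Co²⁺]/[Hg²⁺] = 0.296.
At 25 °C, E = E° − (0.0592/n) log Q = 1.13 − (0.0592/2)(-0.528) = 1.130 + 0.016 = 1.146 V.

1.15 V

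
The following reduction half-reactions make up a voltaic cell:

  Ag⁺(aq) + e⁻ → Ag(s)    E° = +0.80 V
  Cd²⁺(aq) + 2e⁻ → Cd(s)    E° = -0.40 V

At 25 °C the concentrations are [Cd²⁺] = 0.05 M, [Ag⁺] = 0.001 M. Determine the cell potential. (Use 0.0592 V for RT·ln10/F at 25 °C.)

The Ag⁺/Ag couple has the higher reduction potential and acts as the cathode, so E°_cell = +0.80 − (-0.40) = 1.20 V.
Balancing electrons gives n = 2; the reaction quotient is Q = [Cd²⁺]/[Ag⁺]^2 = 5 × 10^4.
At 25 °C, E = E° − (0.0592/n) log Q = 1.20 − (0.0592/2)(4.699) = 1.200 − 0.139 = 1.061 V.

1.06 V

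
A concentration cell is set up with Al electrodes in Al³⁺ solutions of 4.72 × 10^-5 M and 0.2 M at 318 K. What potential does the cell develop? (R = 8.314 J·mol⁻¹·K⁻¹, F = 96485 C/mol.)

0.076 V

Both half-cells are Al³⁺/Al, so E°_cell = 0. The concentrated side is the cathode; the cell reaction moves Al³⁺ from high to low concentration with n = 3.
Q = [Al³⁺]_dilute/[Al³⁺]_conc = 4.72 × 10^-5/0.2 = 2.36 × 10^-4.
E = 0 − (RT/nF) ln Q = −((8.314×318)/(3×96485))(-8.352) = 0.0763 V.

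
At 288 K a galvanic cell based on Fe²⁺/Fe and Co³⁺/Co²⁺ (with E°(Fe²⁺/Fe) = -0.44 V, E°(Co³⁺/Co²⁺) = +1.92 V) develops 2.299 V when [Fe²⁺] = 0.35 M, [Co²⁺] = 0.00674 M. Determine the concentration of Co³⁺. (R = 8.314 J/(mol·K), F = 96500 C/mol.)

From the Nernst equation, ln Q = nF(E° − E)/RT = 2×96500×(2.36 − 2.299)/(8.314×288) = 4.917, so Q = 137.
With Q = [Fe²⁺]·[Co²⁺]^2/[Co³⁺]^2 and the known concentrations, [Co³⁺]^2 in the denominator gives [Co³⁺] = 3.4 × 10^-4 M.

3.4 × 10^-4 M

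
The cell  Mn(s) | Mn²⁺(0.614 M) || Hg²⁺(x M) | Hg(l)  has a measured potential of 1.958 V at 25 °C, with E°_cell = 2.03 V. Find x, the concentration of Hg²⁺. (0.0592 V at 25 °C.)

From the Nernst equation, log Q = n(E° − E)/0.0592 = 2(2.03 − 1.958)/0.0592 = 2.432, so Q = 271.
With Q = [Mn²⁺]/[Hg²⁺] and the known concentrations, [Hg²⁺] in the denominator gives [Hg²⁺] = 0.0023 M.

0.0023 M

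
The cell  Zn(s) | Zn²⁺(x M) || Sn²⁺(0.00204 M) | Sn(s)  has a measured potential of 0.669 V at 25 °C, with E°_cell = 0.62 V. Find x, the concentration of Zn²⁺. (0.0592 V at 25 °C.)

From the Nernst equation, log Q = n(E° − E)/0.0592 = 2(0.62 − 0.669)/0.0592 = -1.655, so Q = 0.0221.
With Q = [Zn²⁺]/[Sn²⁺] and the known concentrations, [Zn²⁺] in the numerator gives [Zn²⁺] = 4.5 × 10^-5 M.

4.5 × 10^-5 M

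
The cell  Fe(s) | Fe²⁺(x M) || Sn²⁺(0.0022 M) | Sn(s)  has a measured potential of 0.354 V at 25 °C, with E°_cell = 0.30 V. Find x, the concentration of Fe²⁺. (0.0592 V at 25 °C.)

3.3 × 10^-5 M

From the Nernst equation, log Q = n(E° − E)/0.0592 = 2(0.30 − 0.354)/0.0592 = -1.824, so Q = 0.0150.
With Q = [Fe²⁺]/[Sn²⁺] and the known concentrations, [Fe²⁺] in the numerator gives [Fe²⁺] = 3.3 × 10^-5 M.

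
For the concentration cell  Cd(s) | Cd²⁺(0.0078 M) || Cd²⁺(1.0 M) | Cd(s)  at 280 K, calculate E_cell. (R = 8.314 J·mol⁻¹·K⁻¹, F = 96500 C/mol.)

0.059 V

Both half-cells are Cd²⁺/Cd, so E°_cell = 0. The concentrated side is the cathode; the cell reaction moves Cd²⁺ from high to low concentration with n = 2.
Q = [Cd²⁺]_dilute/[Cd²⁺]_conc = 0.0078/1.0 = 0.00780.
E = 0 − (RT/nF) ln Q = −((8.314×280)/(2×96500))(-4.854) = 0.0585 V.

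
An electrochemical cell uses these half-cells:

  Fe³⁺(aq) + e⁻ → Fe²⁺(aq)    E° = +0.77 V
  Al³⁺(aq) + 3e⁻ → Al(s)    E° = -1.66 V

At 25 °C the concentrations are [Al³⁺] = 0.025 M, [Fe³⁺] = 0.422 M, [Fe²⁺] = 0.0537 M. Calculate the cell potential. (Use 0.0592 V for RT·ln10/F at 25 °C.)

2.51 V

The Fe³⁺/Fe²⁺ couple has the higher reduction potential and acts as the cathode, so E°_cell = +0.77 − (-1.66) = 2.43 V.
Balancing electrons gives n = 3; the reaction quotient is Q = [Al³⁺]·[Fe²⁺]^3/[Fe³⁺]^3 = 5.15 × 10^-5.
At 25 °C, E = E° − (0.0592/n) log Q = 2.43 − (0.0592/3)(-4.288) = 2.430 + 0.085 = 2.515 V.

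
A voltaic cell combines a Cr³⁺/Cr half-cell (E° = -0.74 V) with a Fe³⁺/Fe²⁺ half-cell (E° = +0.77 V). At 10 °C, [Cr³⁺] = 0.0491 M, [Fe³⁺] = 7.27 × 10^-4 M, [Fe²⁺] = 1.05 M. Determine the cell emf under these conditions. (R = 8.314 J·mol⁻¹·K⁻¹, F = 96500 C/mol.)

The Fe³⁺/Fe²⁺ couple has the higher reduction potential and acts as the cathode, so E°_cell = +0.77 − (-0.74) = 1.51 V.
Balancing electrons gives n = 3; the reaction quotient is Q = [Cr³⁺]·[Fe²⁺]^3/[Fe³⁺]^3 = 1.48 × 10^8.
E = E° − (RT/nF) ln Q = 1.51 − (8.314×283)/(3×96500) × (18.812) = 1.510 − 0.153 = 1.357 V.

1.36 V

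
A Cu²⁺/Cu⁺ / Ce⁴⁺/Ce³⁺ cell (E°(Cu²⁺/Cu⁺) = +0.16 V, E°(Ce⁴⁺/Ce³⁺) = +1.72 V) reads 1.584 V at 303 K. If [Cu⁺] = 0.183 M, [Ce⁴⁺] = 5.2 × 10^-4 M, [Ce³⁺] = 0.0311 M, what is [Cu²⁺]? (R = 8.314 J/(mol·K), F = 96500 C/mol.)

From the Nernst equation, ln Q = nF(E° − E)/RT = 1×96500×(1.56 − 1.584)/(8.314×303) = -0.919, so Q = 0.399.
With Q = [Cu²⁺]·[Ce³⁺]/([Cu⁺]·[Ce⁴⁺]) and the known concentrations, [Cu²⁺] in the numerator gives [Cu²⁺] = 0.0012 M.

0.0012 M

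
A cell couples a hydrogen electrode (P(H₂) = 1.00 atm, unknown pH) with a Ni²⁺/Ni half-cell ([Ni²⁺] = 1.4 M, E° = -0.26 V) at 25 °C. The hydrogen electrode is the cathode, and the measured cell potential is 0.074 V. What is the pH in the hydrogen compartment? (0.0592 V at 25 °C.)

pH = 3.07

E°_cell = 0.26 V and n = 2.
log Q = n(E° − E)/0.0592 = 2×(0.26 − 0.074)/0.0592 = 6.284.
With Q = [Ni²⁺]·P(H₂) / [H⁺]^2, solving for [H⁺] gives log[H⁺] = -3.069, so pH = 3.07.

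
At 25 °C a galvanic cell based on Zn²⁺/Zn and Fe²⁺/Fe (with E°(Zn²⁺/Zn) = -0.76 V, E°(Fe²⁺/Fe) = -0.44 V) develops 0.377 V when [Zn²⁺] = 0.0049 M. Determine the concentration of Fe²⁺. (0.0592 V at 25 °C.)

From the Nernst equation, log Q = n(E° − E)/0.0592 = 2(0.32 − 0.377)/0.0592 = -1.926, so Q = 0.0119.
With Q = [Zn²⁺]/[Fe²⁺] and the known concentrations, [Fe²⁺] in the denominator gives [Fe²⁺] = 0.41 M.

0.41 M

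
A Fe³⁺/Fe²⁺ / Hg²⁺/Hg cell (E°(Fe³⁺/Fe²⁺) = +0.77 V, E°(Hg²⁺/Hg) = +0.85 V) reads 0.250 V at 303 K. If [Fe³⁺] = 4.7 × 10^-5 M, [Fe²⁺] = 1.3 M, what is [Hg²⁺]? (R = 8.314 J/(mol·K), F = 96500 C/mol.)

From the Nernst equation, ln Q = nF(E° − E)/RT = 2×96500×(0.08 − 0.250)/(8.314×303) = -13.024, so Q = 2.21 × 10^-6.
With Q = [Fe³⁺]^2/([Fe²⁺]^2·[Hg²⁺]) and the known concentrations, [Hg²⁺] in the denominator gives [Hg²⁺] = 5.9 × 10^-4 M.

5.9 × 10^-4 M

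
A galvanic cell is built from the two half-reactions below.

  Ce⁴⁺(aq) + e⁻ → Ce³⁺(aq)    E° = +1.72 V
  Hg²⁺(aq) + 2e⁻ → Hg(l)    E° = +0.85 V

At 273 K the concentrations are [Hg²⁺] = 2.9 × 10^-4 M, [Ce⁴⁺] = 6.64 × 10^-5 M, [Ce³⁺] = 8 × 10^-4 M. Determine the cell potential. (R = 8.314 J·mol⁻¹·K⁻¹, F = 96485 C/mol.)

The Ce⁴⁺/Ce³⁺ couple has the higher reduction potential and acts as the cathode, so E°_cell = +1.72 − (+0.85) = 0.87 V.
Balancing electrons gives n = 2; the reaction quotient is Q = [Hg²⁺]·[Ce³⁺]^2/[Ce⁴⁺]^2 = 0.0421.
E = E° − (RT/nF) ln Q = 0.87 − (8.314×273)/(2×96485) × (-3.168) = 0.870 + 0.037 = 0.907 V.

0.907 V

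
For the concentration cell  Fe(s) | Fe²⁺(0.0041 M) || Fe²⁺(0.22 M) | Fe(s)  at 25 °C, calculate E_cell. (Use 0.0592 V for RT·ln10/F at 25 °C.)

0.051 V

Both half-cells are Fe²⁺/Fe, so E°_cell = 0. The concentrated side is the cathode; the cell reaction moves Fe²⁺ from high to low concentration with n = 2.
Q = [Fe²⁺]_dilute/[Fe²⁺]_conc = 0.0041/0.22 = 0.0186.
E = 0 − (0.0592/2) log Q = −(0.0592/2)(-1.730) = 0.0512 V.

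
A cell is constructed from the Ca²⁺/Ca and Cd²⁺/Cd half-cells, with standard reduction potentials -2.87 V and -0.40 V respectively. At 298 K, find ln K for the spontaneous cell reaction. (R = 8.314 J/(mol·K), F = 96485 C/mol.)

ln K = 192.4

E°_cell = -0.40 − (-2.87) = 2.47 V, with n = 2 electrons transferred.
At equilibrium E = 0, so the Nernst equation gives ln K = nFE°/RT = (2)(96485)(2.47)/((8.314)(298)) = 192.38.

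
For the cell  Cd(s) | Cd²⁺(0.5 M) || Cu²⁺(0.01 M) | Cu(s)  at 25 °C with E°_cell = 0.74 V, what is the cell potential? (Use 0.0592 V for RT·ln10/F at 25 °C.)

0.690 V

Balancing electrons gives n = 2; the reaction quotient is Q = [Cd²⁺]/[Cu²⁺] = 50.0.
At 25 °C, E = E° − (0.0592/n) log Q = 0.74 − (0.0592/2)(1.699) = 0.740 − 0.050 = 0.690 V.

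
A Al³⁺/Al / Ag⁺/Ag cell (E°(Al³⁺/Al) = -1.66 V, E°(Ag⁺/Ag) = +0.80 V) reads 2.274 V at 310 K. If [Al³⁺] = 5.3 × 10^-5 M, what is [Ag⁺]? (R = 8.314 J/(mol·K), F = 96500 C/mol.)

3.6 × 10^-5 M

From the Nernst equation, ln Q = nF(E° − E)/RT = 3×96500×(2.46 − 2.274)/(8.314×310) = 20.892, so Q = 1.18 × 10^9.
With Q = [Al³⁺]/[Ag⁺]^3 and the known concentrations, [Ag⁺]^3 in the denominator gives [Ag⁺] = 3.6 × 10^-5 M.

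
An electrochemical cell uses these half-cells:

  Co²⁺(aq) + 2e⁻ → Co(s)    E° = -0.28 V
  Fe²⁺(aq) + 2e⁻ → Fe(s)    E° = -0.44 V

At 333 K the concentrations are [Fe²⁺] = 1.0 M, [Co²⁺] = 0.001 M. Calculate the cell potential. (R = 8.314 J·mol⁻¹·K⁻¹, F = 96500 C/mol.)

The Co²⁺/Co couple has the higher reduction potential and acts as the cathode, so E°_cell = -0.28 − (-0.44) = 0.16 V.
Balancing electrons gives n = 2; the reaction quotient is Q = [Fe²⁺]/[Co²⁺] = 1000.
E = E° − (RT/nF) ln Q = 0.16 − (8.314×333)/(2×96500) × (6.908) = 0.160 − 0.099 = 0.061 V.

0.061 V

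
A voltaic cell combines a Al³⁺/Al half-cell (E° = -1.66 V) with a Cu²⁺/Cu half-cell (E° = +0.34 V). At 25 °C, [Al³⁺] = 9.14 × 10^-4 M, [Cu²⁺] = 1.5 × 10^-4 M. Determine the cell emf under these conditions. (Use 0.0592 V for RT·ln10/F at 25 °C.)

The Cu²⁺/Cu couple has the higher reduction potential and acts as the cathode, so E°_cell = +0.34 − (-1.66) = 2.00 V.
Balancing electrons gives n = 6; the reaction quotient is Q = [Al³⁺]^2/[Cu²⁺]^3 = 2.48 × 10^5.
At 25 °C, E = E° − (0.0592/n) log Q = 2.00 − (0.0592/6)(5.394) = 2.000 − 0.053 = 1.947 V.

1.95 V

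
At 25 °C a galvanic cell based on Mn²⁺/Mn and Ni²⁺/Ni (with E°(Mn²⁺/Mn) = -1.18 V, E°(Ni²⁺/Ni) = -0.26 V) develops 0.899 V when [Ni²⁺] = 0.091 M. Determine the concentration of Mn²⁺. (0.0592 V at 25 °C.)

From the Nernst equation, log Q = n(E° − E)/0.0592 = 2(0.92 − 0.899)/0.0592 = 0.709, so Q = 5.12.
With Q = [Mn²⁺]/[Ni²⁺] and the known concentrations, [Mn²⁺] in the numerator gives [Mn²⁺] = 0.47 M.

0.47 M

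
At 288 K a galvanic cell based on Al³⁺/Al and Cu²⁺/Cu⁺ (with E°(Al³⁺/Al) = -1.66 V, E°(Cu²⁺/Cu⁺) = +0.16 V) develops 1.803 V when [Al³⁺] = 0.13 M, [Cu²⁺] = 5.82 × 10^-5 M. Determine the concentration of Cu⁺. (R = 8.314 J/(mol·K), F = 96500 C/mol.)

From the Nernst equation, ln Q = nF(E° − E)/RT = 3×96500×(1.82 − 1.803)/(8.314×288) = 2.055, so Q = 7.81.
With Q = [Al³⁺]·[Cu⁺]^3/[Cu²⁺]^3 and the known concentrations, [Cu⁺]^3 in the numerator gives [Cu⁺] = 2.3 × 10^-4 M.

2.3 × 10^-4 M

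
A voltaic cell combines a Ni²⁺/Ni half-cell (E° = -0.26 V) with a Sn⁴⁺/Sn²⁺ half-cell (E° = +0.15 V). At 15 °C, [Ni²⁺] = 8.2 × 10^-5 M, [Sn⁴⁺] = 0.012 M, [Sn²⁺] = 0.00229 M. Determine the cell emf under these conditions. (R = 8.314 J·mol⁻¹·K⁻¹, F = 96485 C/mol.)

The Sn⁴⁺/Sn²⁺ couple has the higher reduction potential and acts as the cathode, so E°_cell = +0.15 − (-0.26) = 0.41 V.
Balancing electrons gives n = 2; the reaction quotient is Q = [Ni²⁺]·[Sn²⁺]/[Sn⁴⁺] = 1.56 × 10^-5.
E = E° − (RT/nF) ln Q = 0.41 − (8.314×288)/(2×96485) × (-11.065) = 0.410 + 0.137 = 0.547 V.

0.547 V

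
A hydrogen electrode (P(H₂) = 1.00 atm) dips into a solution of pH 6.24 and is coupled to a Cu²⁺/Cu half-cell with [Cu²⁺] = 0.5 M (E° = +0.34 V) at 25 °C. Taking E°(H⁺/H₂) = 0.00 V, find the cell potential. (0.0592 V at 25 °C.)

The Cu²⁺/Cu couple is the cathode, so E°_cell = 0.34 V; n = 2.
[H⁺] = 10^(−6.24) = 5.8 × 10^-7 M, and Q = [H⁺]^2 / ([Cu²⁺]·P(H₂)) = 6.62 × 10^-13.
E = E° − (0.0592/2) log Q = 0.34 − (0.0592/2)(-12.179) = 0.700 V.

0.70 V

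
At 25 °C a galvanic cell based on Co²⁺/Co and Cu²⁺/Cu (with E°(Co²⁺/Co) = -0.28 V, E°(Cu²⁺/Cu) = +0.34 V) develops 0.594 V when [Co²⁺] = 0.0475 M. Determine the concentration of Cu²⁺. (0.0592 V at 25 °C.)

0.0063 M

From the Nernst equation, log Q = n(E° − E)/0.0592 = 2(0.62 − 0.594)/0.0592 = 0.878, so Q = 7.56.
With Q = [Co²⁺]/[Cu²⁺] and the known concentrations, [Cu²⁺] in the denominator gives [Cu²⁺] = 0.0063 M.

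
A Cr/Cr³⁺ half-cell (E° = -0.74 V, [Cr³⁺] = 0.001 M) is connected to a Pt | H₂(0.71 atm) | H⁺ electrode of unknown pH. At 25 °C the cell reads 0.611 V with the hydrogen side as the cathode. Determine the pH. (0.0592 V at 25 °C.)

E°_cell = 0.74 V and n = 6.
log Q = n(E° − E)/0.0592 = 6×(0.74 − 0.611)/0.0592 = 13.074.
With Q = [Cr³⁺]^2·P(H₂)^3 / [H⁺]^6, solving for [H⁺] gives log[H⁺] = -3.253, so pH = 3.25.

pH = 3.25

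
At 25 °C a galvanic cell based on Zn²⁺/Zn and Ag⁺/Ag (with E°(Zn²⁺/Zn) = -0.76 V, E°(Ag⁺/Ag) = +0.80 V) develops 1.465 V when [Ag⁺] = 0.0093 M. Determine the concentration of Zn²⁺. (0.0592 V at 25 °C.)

0.14 M

From the Nernst equation, log Q = n(E° − E)/0.0592 = 2(1.56 − 1.465)/0.0592 = 3.209, so Q = 1620.
With Q = [Zn²⁺]/[Ag⁺]^2 and the known concentrations, [Zn²⁺] in the numerator gives [Zn²⁺] = 0.14 M.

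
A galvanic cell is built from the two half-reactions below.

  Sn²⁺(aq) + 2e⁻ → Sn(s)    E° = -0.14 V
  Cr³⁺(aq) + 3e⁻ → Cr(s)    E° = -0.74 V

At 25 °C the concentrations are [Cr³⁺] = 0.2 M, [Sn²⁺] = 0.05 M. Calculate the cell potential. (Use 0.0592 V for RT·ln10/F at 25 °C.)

0.575 V

The Sn²⁺/Sn couple has the higher reduction potential and acts as the cathode, so E°_cell = -0.14 − (-0.74) = 0.60 V.
Balancing electrons gives n = 6; the reaction quotient is Q = [Cr³⁺]^2/[Sn²⁺]^3 = 320.
At 25 °C, E = E° − (0.0592/n) log Q = 0.60 − (0.0592/6)(2.505) = 0.600 − 0.025 = 0.575 V.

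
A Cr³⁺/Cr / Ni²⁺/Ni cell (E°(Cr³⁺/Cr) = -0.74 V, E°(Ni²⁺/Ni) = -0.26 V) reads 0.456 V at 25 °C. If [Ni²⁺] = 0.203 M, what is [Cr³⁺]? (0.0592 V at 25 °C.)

1.5 M

From the Nernst equation, log Q = n(E° − E)/0.0592 = 6(0.48 − 0.456)/0.0592 = 2.432, so Q = 271.
With Q = [Cr³⁺]^2/[Ni²⁺]^3 and the known concentrations, [Cr³⁺]^2 in the numerator gives [Cr³⁺] = 1.5 M.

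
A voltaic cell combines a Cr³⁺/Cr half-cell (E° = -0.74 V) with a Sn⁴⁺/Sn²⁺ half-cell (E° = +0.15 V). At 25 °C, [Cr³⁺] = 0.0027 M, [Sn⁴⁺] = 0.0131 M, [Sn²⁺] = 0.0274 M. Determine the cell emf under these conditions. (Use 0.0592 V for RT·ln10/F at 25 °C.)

The Sn⁴⁺/Sn²⁺ couple has the higher reduction potential and acts as the cathode, so E°_cell = +0.15 − (-0.74) = 0.89 V.
Balancing electrons gives n = 6; the reaction quotient is Q = [Cr³⁺]^2·[Sn²⁺]^3/[Sn⁴⁺]^3 = 6.67 × 10^-5.
At 25 °C, E = E° − (0.0592/n) log Q = 0.89 − (0.0592/6)(-4.176) = 0.890 + 0.041 = 0.931 V.

0.931 V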